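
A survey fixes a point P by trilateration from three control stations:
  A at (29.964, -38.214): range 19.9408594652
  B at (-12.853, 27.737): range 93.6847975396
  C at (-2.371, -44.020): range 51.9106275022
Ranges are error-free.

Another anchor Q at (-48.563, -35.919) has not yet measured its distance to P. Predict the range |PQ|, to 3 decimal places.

eq1: (x − 29.964)² + (y + 38.214)² = 19.9408594652²
eq2: (x + 12.853)² + (y − 27.737)² = 93.6847975396²
eq3: (x + 2.371)² + (y + 44.020)² = 51.9106275022²
eq1−eq3, eq1−eq2 (x²,y² cancel):
  -64.670·x − 11.612·y = -2711.844422
  -85.634·x + 131.902·y = -9802.813728
det = -64.670·131.902 − -11.612·-85.634 = -9524.484348
x = (-2711.844422·131.902 − -11.612·-9802.813728) / -9524.484348 = 49.506930
y = (-64.670·-9802.813728 − -2711.844422·-85.634) / -9524.484348 = -42.177809
|P − Q| = √((49.506930 − -48.563)² + (-42.177809 − -35.919)²) = 98.269445

98.269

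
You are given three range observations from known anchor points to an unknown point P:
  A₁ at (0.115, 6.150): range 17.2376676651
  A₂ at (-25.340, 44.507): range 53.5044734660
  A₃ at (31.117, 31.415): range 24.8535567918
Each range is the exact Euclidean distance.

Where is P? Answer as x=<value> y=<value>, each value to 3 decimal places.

eq1: (x − 0.115)² + (y − 6.150)² = 17.2376676651²
eq2: (x + 25.340)² + (y − 44.507)² = 53.5044734660²
eq3: (x − 31.117)² + (y − 31.415)² = 24.8535567918²
eq2−eq3, eq2−eq1 (x²,y² cancel):
  112.914·x − 26.184·y = 1577.210661
  50.910·x − 76.714·y = -19.561430
det = 112.914·-76.714 − -26.184·50.910 = -7329.057156
x = (1577.210661·-76.714 − -26.184·-19.561430) / -7329.057156 = 16.578713
y = (112.914·-19.561430 − 1577.210661·50.910) / -7329.057156 = 11.257185

x=16.579 y=11.257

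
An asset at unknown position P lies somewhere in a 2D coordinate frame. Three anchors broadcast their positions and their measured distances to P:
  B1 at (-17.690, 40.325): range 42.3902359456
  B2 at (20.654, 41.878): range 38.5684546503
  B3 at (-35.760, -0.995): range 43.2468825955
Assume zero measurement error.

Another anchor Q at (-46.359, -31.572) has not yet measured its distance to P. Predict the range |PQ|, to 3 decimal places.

65.116

eq1: (x + 17.690)² + (y − 40.325)² = 42.3902359456²
eq2: (x − 20.654)² + (y − 41.878)² = 38.5684546503²
eq3: (x + 35.760)² + (y + 0.995)² = 43.2468825955²
eq2−eq3, eq2−eq1 (x²,y² cancel):
  -112.828·x − 85.746·y = -1283.354135
  -76.688·x − 3.106·y = -550.719284
det = -112.828·-3.106 − -85.746·-76.688 = -6225.245480
x = (-1283.354135·-3.106 − -85.746·-550.719284) / -6225.245480 = 6.945249
y = (-112.828·-550.719284 − -1283.354135·-76.688) / -6225.245480 = 5.828092
|P − Q| = √((6.945249 − -46.359)² + (5.828092 − -31.572)²) = 65.116126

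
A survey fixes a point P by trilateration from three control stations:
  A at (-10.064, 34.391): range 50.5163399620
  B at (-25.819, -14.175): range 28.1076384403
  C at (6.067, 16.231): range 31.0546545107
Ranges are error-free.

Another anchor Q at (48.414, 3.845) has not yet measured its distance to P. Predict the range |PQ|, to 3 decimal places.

49.677

eq1: (x + 10.064)² + (y − 34.391)² = 50.5163399620²
eq2: (x + 25.819)² + (y + 14.175)² = 28.1076384403²
eq3: (x − 6.067)² + (y − 16.231)² = 31.0546545107²
eq2−eq3, eq2−eq1 (x²,y² cancel):
  63.772·x + 60.812·y = -741.649764
  31.510·x + 97.132·y = -1345.387673
det = 63.772·97.132 − 60.812·31.510 = 4278.115784
x = (-741.649764·97.132 − 60.812·-1345.387673) / 4278.115784 = 2.285537
y = (63.772·-1345.387673 − -741.649764·31.510) / 4278.115784 = -14.592564
|P − Q| = √((2.285537 − 48.414)² + (-14.592564 − 3.845)²) = 49.676744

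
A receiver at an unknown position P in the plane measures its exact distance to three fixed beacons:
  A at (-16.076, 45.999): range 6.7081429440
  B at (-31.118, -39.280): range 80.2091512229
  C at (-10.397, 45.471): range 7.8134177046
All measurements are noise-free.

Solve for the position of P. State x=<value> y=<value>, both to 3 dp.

x=-15.244 y=39.343

eq1: (x + 16.076)² + (y − 45.999)² = 6.7081429440²
eq2: (x + 31.118)² + (y + 39.280)² = 80.2091512229²
eq3: (x + 10.397)² + (y − 45.471)² = 7.8134177046²
eq1−eq3, eq1−eq2 (x²,y² cancel):
  11.358·x − 1.056·y = -214.686641
  -30.084·x − 170.558·y = -6251.606211
det = 11.358·-170.558 − -1.056·-30.084 = -1968.966468
x = (-214.686641·-170.558 − -1.056·-6251.606211) / -1968.966468 = -15.243951
y = (11.358·-6251.606211 − -214.686641·-30.084) / -1968.966468 = 39.342659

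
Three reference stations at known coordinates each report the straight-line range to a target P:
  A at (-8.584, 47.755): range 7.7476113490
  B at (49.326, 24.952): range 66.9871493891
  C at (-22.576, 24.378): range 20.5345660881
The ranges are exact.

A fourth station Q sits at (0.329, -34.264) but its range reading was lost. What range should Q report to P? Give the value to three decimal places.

79.252

eq1: (x + 8.584)² + (y − 47.755)² = 7.7476113490²
eq2: (x − 49.326)² + (y − 24.952)² = 66.9871493891²
eq3: (x + 22.576)² + (y − 24.378)² = 20.5345660881²
eq2−eq1, eq2−eq3 (x²,y² cancel):
  -115.820·x + 45.606·y = 3725.821203
  -143.804·x − 1.148·y = 2113.915859
det = -115.820·-1.148 − 45.606·-143.804 = 6691.286584
x = (3725.821203·-1.148 − 45.606·2113.915859) / 6691.286584 = -15.047105
y = (-115.820·2113.915859 − 3725.821203·-143.804) / 6691.286584 = 43.482558
|P − Q| = √((-15.047105 − 0.329)² + (43.482558 − -34.264)²) = 79.252457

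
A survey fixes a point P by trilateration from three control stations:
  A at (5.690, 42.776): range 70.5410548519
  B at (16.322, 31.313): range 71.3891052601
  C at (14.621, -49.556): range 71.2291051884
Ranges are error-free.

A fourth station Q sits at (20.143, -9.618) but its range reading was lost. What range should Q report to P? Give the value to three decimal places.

63.412

eq1: (x − 5.690)² + (y − 42.776)² = 70.5410548519²
eq2: (x − 16.322)² + (y − 31.313)² = 71.3891052601²
eq3: (x − 14.621)² + (y + 49.556)² = 71.2291051884²
eq2−eq1, eq2−eq3 (x²,y² cancel):
  -21.264·x + 22.926·y = 735.614553
  -3.402·x − 161.738·y = 1445.478048
det = -21.264·-161.738 − 22.926·-3.402 = 3517.191084
x = (735.614553·-161.738 − 22.926·1445.478048) / 3517.191084 = -43.249244
y = (-21.264·1445.478048 − 735.614553·-3.402) / 3517.191084 = -8.027453
|P − Q| = √((-43.249244 − 20.143)² + (-8.027453 − -9.618)²) = 63.412195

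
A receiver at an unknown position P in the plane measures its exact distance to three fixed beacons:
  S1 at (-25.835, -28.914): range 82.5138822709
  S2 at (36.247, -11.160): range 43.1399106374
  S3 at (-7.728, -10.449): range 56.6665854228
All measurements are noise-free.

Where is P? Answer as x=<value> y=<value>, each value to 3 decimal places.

x=30.295 y=31.567

eq1: (x + 25.835)² + (y + 28.914)² = 82.5138822709²
eq2: (x − 36.247)² + (y + 11.160)² = 43.1399106374²
eq3: (x + 7.728)² + (y + 10.449)² = 56.6665854228²
eq3−eq2, eq3−eq1 (x²,y² cancel):
  87.950·x − 1.422·y = 2619.537038
  -36.214·x − 36.930·y = -2262.875828
det = 87.950·-36.930 − -1.422·-36.214 = -3299.489808
x = (2619.537038·-36.930 − -1.422·-2262.875828) / -3299.489808 = 30.294778
y = (87.950·-2262.875828 − 2619.537038·-36.214) / -3299.489808 = 31.567309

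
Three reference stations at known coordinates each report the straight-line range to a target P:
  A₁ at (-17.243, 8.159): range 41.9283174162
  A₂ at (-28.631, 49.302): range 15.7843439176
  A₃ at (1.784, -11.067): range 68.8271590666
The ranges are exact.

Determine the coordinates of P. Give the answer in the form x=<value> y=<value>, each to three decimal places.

x=-42.446 y=41.667

eq1: (x + 17.243)² + (y − 8.159)² = 41.9283174162²
eq2: (x + 28.631)² + (y − 49.302)² = 15.7843439176²
eq3: (x − 1.784)² + (y + 11.067)² = 68.8271590666²
eq3−eq1, eq3−eq2 (x²,y² cancel):
  -38.054·x + 38.452·y = 3217.423209
  -60.830·x + 120.738·y = 7612.792532
det = -38.054·120.738 − 38.452·-60.830 = -2255.528692
x = (3217.423209·120.738 − 38.452·7612.792532) / -2255.528692 = -42.445989
y = (-38.054·7612.792532 − 3217.423209·-60.830) / -2255.528692 = 41.667106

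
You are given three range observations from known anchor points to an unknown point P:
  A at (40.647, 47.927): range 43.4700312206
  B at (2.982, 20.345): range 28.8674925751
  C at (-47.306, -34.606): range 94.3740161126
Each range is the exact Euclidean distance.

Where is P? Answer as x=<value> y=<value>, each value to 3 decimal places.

x=-2.817 y=48.624

eq1: (x − 40.647)² + (y − 47.927)² = 43.4700312206²
eq2: (x − 2.982)² + (y − 20.345)² = 28.8674925751²
eq3: (x + 47.306)² + (y + 34.606)² = 94.3740161126²
eq2−eq1, eq2−eq3 (x²,y² cancel):
  75.330·x + 55.164·y = 2470.053102
  -100.576·x − 109.902·y = -5060.501267
det = 75.330·-109.902 − 55.164·-100.576 = -2730.743196
x = (2470.053102·-109.902 − 55.164·-5060.501267) / -2730.743196 = -2.817444
y = (75.330·-5060.501267 − 2470.053102·-100.576) / -2730.743196 = 48.623942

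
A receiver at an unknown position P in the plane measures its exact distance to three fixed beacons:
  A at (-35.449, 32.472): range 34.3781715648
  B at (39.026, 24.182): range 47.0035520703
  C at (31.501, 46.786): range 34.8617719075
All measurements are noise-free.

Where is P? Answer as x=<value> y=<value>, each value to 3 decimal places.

eq1: (x + 35.449)² + (y − 32.472)² = 34.3781715648²
eq2: (x − 39.026)² + (y − 24.182)² = 47.0035520703²
eq3: (x − 31.501)² + (y − 46.786)² = 34.8617719075²
eq2−eq3, eq2−eq1 (x²,y² cancel):
  -15.050·x + 45.208·y = 2067.435764
  -148.950·x + 16.580·y = 1230.739812
det = -15.050·16.580 − 45.208·-148.950 = 6484.202600
x = (2067.435764·16.580 − 45.208·1230.739812) / 6484.202600 = -3.294345
y = (-15.050·1230.739812 − 2067.435764·-148.950) / 6484.202600 = 44.634929

x=-3.294 y=44.635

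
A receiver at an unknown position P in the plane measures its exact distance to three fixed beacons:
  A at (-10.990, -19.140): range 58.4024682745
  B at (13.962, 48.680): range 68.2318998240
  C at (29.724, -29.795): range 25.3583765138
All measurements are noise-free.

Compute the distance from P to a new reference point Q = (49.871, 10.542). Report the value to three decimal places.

21.850

eq1: (x + 10.990)² + (y + 19.140)² = 58.4024682745²
eq2: (x − 13.962)² + (y − 48.680)² = 68.2318998240²
eq3: (x − 29.724)² + (y + 29.795)² = 25.3583765138²
eq3−eq2, eq3−eq1 (x²,y² cancel):
  -31.524·x + 156.950·y = -3219.123251
  -81.428·x + 21.310·y = -4051.939542
det = -31.524·21.310 − 156.950·-81.428 = 12108.348160
x = (-3219.123251·21.310 − 156.950·-4051.939542) / 12108.348160 = 46.856300
y = (-31.524·-4051.939542 − -3219.123251·-81.428) / 12108.348160 = -11.099237
|P − Q| = √((46.856300 − 49.871)² + (-11.099237 − 10.542)²) = 21.850207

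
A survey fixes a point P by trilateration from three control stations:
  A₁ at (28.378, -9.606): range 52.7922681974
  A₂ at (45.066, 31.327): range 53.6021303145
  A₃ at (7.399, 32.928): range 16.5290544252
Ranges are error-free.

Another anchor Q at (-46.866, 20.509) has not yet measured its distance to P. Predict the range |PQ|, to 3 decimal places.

39.187

eq1: (x − 28.378)² + (y + 9.606)² = 52.7922681974²
eq2: (x − 45.066)² + (y − 31.327)² = 53.6021303145²
eq3: (x − 7.399)² + (y − 32.928)² = 16.5290544252²
eq3−eq1, eq3−eq2 (x²,y² cancel):
  41.958·x − 85.068·y = -2755.226206
  75.334·x − 3.202·y = -726.651834
det = 41.958·-3.202 − -85.068·75.334 = 6274.163196
x = (-2755.226206·-3.202 − -85.068·-726.651834) / 6274.163196 = -8.446160
y = (41.958·-726.651834 − -2755.226206·75.334) / 6274.163196 = 28.222625
|P − Q| = √((-8.446160 − -46.866)² + (28.222625 − 20.509)²) = 39.186530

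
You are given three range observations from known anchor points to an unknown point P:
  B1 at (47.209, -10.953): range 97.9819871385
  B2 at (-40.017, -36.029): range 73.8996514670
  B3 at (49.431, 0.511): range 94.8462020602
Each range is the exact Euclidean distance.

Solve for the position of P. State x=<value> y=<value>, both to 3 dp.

x=-37.762 y=37.836

eq1: (x − 47.209)² + (y + 10.953)² = 97.9819871385²
eq2: (x + 40.017)² + (y + 36.029)² = 73.8996514670²
eq3: (x − 49.431)² + (y − 0.511)² = 94.8462020602²
eq3−eq1, eq3−eq2 (x²,y² cancel):
  -4.444·x − 22.928·y = -699.694750
  -178.896·x − 73.080·y = 3990.407806
det = -4.444·-73.080 − -22.928·-178.896 = -3776.959968
x = (-699.694750·-73.080 − -22.928·3990.407806) / -3776.959968 = -37.762053
y = (-4.444·3990.407806 − -699.694750·-178.896) / -3776.959968 = 37.836240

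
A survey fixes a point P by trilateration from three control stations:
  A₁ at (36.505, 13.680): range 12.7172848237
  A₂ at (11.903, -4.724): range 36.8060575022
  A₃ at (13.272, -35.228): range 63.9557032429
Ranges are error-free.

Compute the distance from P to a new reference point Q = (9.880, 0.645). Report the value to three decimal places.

33.819

eq1: (x − 36.505)² + (y − 13.680)² = 12.7172848237²
eq2: (x − 11.903)² + (y + 4.724)² = 36.8060575022²
eq3: (x − 13.272)² + (y + 35.228)² = 63.9557032429²
eq3−eq1, eq3−eq2 (x²,y² cancel):
  46.466·x + 97.816·y = 4031.202101
  -2.738·x + 61.008·y = 1482.485725
det = 46.466·61.008 − 97.816·-2.738 = 3102.617936
x = (4031.202101·61.008 − 97.816·1482.485725) / 3102.617936 = 32.528902
y = (46.466·1482.485725 − 4031.202101·-2.738) / 3102.617936 = 25.759734
|P − Q| = √((32.528902 − 9.880)² + (25.759734 − 0.645)²) = 33.818968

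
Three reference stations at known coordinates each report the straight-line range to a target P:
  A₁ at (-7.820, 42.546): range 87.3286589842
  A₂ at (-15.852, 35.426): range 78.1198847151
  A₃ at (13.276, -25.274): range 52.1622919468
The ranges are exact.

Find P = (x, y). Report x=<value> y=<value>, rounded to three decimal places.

x=-36.815 y=-39.829

eq1: (x + 7.820)² + (y − 42.546)² = 87.3286589842²
eq2: (x + 15.852)² + (y − 35.426)² = 78.1198847151²
eq3: (x − 13.276)² + (y + 25.274)² = 52.1622919468²
eq3−eq1, eq3−eq2 (x²,y² cancel):
  -42.192·x + 135.640·y = -3849.102715
  -58.256·x + 121.400·y = -2690.551559
det = -42.192·121.400 − 135.640·-58.256 = 2779.735040
x = (-3849.102715·121.400 − 135.640·-2690.551559) / 2779.735040 = -36.814536
y = (-42.192·-2690.551559 − -3849.102715·-58.256) / 2779.735040 = -39.828824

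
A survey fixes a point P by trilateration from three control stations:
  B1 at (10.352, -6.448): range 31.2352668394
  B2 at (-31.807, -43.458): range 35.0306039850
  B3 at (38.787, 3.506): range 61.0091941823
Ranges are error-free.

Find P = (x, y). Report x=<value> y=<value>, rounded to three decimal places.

eq1: (x − 10.352)² + (y + 6.448)² = 31.2352668394²
eq2: (x + 31.807)² + (y + 43.458)² = 35.0306039850²
eq3: (x − 38.787)² + (y − 3.506)² = 61.0091941823²
eq2−eq1, eq2−eq3 (x²,y² cancel):
  84.318·x + 74.020·y = -2500.041084
  141.188·x + 93.928·y = -3878.538167
det = 84.318·93.928 − 74.020·141.188 = -2530.914656
x = (-2500.041084·93.928 − 74.020·-3878.538167) / -2530.914656 = -20.650849
y = (84.318·-3878.538167 − -2500.041084·141.188) / -2530.914656 = -10.251321

x=-20.651 y=-10.251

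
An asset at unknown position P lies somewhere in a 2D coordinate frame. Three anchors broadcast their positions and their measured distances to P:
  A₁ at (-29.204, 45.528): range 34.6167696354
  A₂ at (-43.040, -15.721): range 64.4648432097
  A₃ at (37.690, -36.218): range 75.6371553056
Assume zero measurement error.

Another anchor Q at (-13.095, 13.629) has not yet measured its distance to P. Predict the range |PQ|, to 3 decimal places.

eq1: (x + 29.204)² + (y − 45.528)² = 34.6167696354²
eq2: (x + 43.040)² + (y + 15.721)² = 64.4648432097²
eq3: (x − 37.690)² + (y + 36.218)² = 75.6371553056²
eq1−eq3, eq1−eq2 (x²,y² cancel):
  133.788·x − 163.492·y = -4716.051299
  -27.672·x − 122.498·y = -3783.476229
det = 133.788·-122.498 − -163.492·-27.672 = -20912.913048
x = (-4716.051299·-122.498 − -163.492·-3783.476229) / -20912.913048 = 1.953876
y = (133.788·-3783.476229 − -4716.051299·-27.672) / -20912.913048 = 30.444649
|P − Q| = √((1.953876 − -13.095)² + (30.444649 − 13.629)²) = 22.566230

22.566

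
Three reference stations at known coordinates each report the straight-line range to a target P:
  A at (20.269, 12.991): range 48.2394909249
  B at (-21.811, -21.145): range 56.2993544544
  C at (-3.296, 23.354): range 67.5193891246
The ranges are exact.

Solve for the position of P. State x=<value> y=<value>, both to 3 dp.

x=33.114 y=-33.507

eq1: (x − 20.269)² + (y − 12.991)² = 48.2394909249²
eq2: (x + 21.811)² + (y + 21.145)² = 56.2993544544²
eq3: (x + 3.296)² + (y − 23.354)² = 67.5193891246²
eq3−eq2, eq3−eq1 (x²,y² cancel):
  -37.030·x − 88.998·y = 1755.808410
  47.130·x − 20.726·y = 2255.144933
det = -37.030·-20.726 − -88.998·47.130 = 4961.959520
x = (1755.808410·-20.726 − -88.998·2255.144933) / 4961.959520 = 33.114439
y = (-37.030·2255.144933 − 1755.808410·47.130) / 4961.959520 = -33.506776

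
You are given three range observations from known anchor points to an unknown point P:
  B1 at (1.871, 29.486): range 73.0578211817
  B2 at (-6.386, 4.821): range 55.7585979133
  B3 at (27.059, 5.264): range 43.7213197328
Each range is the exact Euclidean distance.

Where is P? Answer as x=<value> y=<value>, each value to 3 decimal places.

eq1: (x − 1.871)² + (y − 29.486)² = 73.0578211817²
eq2: (x + 6.386)² + (y − 4.821)² = 55.7585979133²
eq3: (x − 27.059)² + (y − 5.264)² = 43.7213197328²
eq2−eq3, eq2−eq1 (x²,y² cancel):
  66.890·x + 0.886·y = 1893.343582
  16.514·x + 49.330·y = -1419.522195
det = 66.890·49.330 − 0.886·16.514 = 3285.052296
x = (1893.343582·49.330 − 0.886·-1419.522195) / 3285.052296 = 28.814255
y = (66.890·-1419.522195 − 1893.343582·16.514) / 3285.052296 = -38.422072

x=28.814 y=-38.422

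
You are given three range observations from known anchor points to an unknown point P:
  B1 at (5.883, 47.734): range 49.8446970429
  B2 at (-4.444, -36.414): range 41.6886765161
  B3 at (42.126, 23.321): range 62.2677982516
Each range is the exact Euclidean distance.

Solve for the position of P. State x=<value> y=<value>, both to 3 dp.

eq1: (x − 5.883)² + (y − 47.734)² = 49.8446970429²
eq2: (x + 4.444)² + (y + 36.414)² = 41.6886765161²
eq3: (x − 42.126)² + (y − 23.321)² = 62.2677982516²
eq2−eq1, eq2−eq3 (x²,y² cancel):
  20.654·x + 168.296·y = 220.867839
  93.140·x + 119.470·y = -1166.592564
det = 20.654·119.470 − 168.296·93.140 = -13207.556060
x = (220.867839·119.470 − 168.296·-1166.592564) / -13207.556060 = -16.863070
y = (20.654·-1166.592564 − 220.867839·93.140) / -13207.556060 = 3.381885

x=-16.863 y=3.382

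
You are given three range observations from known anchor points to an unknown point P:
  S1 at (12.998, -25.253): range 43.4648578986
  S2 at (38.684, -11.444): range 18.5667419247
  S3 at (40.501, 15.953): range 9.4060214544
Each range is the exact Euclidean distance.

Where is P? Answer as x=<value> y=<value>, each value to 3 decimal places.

eq1: (x − 12.998)² + (y + 25.253)² = 43.4648578986²
eq2: (x − 38.684)² + (y + 11.444)² = 18.5667419247²
eq3: (x − 40.501)² + (y − 15.953)² = 9.4060214544²
eq2−eq3, eq2−eq1 (x²,y² cancel):
  3.634·x + 54.794·y = 523.662884
  -51.372·x − 27.618·y = -2365.224945
det = 3.634·-27.618 − 54.794·-51.372 = 2714.513556
x = (523.662884·-27.618 − 54.794·-2365.224945) / 2714.513556 = 42.415561
y = (3.634·-2365.224945 − 523.662884·-51.372) / 2714.513556 = 6.743891

x=42.416 y=6.744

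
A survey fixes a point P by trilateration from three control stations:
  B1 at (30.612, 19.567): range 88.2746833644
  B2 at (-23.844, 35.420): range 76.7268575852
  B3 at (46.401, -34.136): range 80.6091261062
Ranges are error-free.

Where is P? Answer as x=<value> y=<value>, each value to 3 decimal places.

eq1: (x − 30.612)² + (y − 19.567)² = 88.2746833644²
eq2: (x + 23.844)² + (y − 35.420)² = 76.7268575852²
eq3: (x − 46.401)² + (y + 34.136)² = 80.6091261062²
eq2−eq1, eq2−eq3 (x²,y² cancel):
  108.912·x − 31.706·y = -2408.559751
  140.490·x − 139.112·y = 884.386024
det = 108.912·-139.112 − -31.706·140.490 = -10696.590204
x = (-2408.559751·-139.112 − -31.706·884.386024) / -10696.590204 = -33.945388
y = (108.912·884.386024 − -2408.559751·140.490) / -10696.590204 = -40.639008

x=-33.945 y=-40.639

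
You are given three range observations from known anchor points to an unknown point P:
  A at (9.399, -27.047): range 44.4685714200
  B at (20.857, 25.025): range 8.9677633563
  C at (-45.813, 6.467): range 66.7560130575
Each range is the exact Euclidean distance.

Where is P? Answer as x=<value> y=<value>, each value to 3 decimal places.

eq1: (x − 9.399)² + (y + 27.047)² = 44.4685714200²
eq2: (x − 20.857)² + (y − 25.025)² = 8.9677633563²
eq3: (x + 45.813)² + (y − 6.467)² = 66.7560130575²
eq3−eq2, eq3−eq1 (x²,y² cancel):
  133.340·x + 37.116·y = 3296.556516
  110.424·x − 67.028·y = 1158.139787
det = 133.340·-67.028 − 37.116·110.424 = -13036.010704
x = (3296.556516·-67.028 − 37.116·1158.139787) / -13036.010704 = 20.247537
y = (133.340·1158.139787 − 3296.556516·110.424) / -13036.010704 = 16.077971

x=20.248 y=16.078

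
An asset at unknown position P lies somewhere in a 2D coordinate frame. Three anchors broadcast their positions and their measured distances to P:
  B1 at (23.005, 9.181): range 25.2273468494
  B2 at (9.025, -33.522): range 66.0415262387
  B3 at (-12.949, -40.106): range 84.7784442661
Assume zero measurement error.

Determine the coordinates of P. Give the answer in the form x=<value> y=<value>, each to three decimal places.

x=44.700 y=22.054

eq1: (x − 23.005)² + (y − 9.181)² = 25.2273468494²
eq2: (x − 9.025)² + (y + 33.522)² = 66.0415262387²
eq3: (x + 12.949)² + (y + 40.106)² = 84.7784442661²
eq1−eq3, eq1−eq2 (x²,y² cancel):
  -71.908·x − 98.574·y = -5388.318532
  -27.960·x − 85.406·y = -3133.409836
det = -71.908·-85.406 − -98.574·-27.960 = 3385.245608
x = (-5388.318532·-85.406 − -98.574·-3133.409836) / 3385.245608 = 44.700447
y = (-71.908·-3133.409836 − -5388.318532·-27.960) / 3385.245608 = 22.054485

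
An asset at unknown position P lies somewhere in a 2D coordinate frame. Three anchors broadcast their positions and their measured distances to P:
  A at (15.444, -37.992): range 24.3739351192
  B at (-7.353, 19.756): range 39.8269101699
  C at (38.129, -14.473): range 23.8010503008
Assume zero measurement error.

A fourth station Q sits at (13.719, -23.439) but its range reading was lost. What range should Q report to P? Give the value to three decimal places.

eq1: (x − 15.444)² + (y + 37.992)² = 24.3739351192²
eq2: (x + 7.353)² + (y − 19.756)² = 39.8269101699²
eq3: (x − 38.129)² + (y + 14.473)² = 23.8010503008²
eq2−eq3, eq2−eq1 (x²,y² cancel):
  90.964·x − 68.458·y = 2238.615003
  45.594·x − 115.496·y = 2229.637115
det = 90.964·-115.496 − -68.458·45.594 = -7384.704092
x = (2238.615003·-115.496 − -68.458·2229.637115) / -7384.704092 = 14.342427
y = (90.964·2229.637115 − 2238.615003·45.594) / -7384.704092 = -13.642970
|P − Q| = √((14.342427 − 13.719)² + (-13.642970 − -23.439)²) = 9.815847

9.816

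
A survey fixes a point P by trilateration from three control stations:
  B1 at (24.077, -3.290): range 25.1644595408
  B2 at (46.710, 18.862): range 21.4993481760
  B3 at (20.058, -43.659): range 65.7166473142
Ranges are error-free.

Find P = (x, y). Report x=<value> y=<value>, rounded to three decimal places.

eq1: (x − 24.077)² + (y + 3.290)² = 25.1644595408²
eq2: (x − 46.710)² + (y − 18.862)² = 21.4993481760²
eq3: (x − 20.058)² + (y + 43.659)² = 65.7166473142²
eq3−eq1, eq3−eq2 (x²,y² cancel):
  8.038·x + 80.738·y = 1967.522094
  53.304·x + 125.042·y = 4085.623261
det = 8.038·125.042 − 80.738·53.304 = -3298.570756
x = (1967.522094·125.042 − 80.738·4085.623261) / -3298.570756 = 25.417722
y = (8.038·4085.623261 − 1967.522094·53.304) / -3298.570756 = 21.838718

x=25.418 y=21.839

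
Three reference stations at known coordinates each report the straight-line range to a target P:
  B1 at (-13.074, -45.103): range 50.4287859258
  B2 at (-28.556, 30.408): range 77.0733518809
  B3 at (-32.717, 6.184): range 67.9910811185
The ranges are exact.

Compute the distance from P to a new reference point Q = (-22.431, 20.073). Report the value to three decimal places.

65.840

eq1: (x + 13.074)² + (y + 45.103)² = 50.4287859258²
eq2: (x + 28.556)² + (y − 30.408)² = 77.0733518809²
eq3: (x + 32.717)² + (y − 6.184)² = 67.9910811185²
eq2−eq1, eq2−eq3 (x²,y² cancel):
  30.964·x − 151.022·y = 3862.357605
  -8.322·x − 48.448·y = 686.066804
det = 30.964·-48.448 − -151.022·-8.322 = -2756.948956
x = (3862.357605·-48.448 − -151.022·686.066804) / -2756.948956 = 30.291573
y = (30.964·686.066804 − 3862.357605·-8.322) / -2756.948956 = -19.364128
|P − Q| = √((30.291573 − -22.431)² + (-19.364128 − 20.073)²) = 65.840389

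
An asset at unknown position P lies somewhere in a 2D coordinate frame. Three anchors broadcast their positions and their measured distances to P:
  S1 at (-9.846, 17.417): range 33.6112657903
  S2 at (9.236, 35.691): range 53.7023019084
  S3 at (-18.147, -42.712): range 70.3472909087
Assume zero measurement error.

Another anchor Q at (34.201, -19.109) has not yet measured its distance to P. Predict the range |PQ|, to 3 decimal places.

eq1: (x + 9.846)² + (y − 17.417)² = 33.6112657903²
eq2: (x − 9.236)² + (y − 35.691)² = 53.7023019084²
eq3: (x + 18.147)² + (y + 42.712)² = 70.3472909087²
eq1−eq2, eq1−eq3 (x²,y² cancel):
  38.164·x + 36.548·y = -795.364470
  -16.602·x − 120.258·y = -2065.691202
det = 38.164·-120.258 − 36.548·-16.602 = -3982.756416
x = (-795.364470·-120.258 − 36.548·-2065.691202) / -3982.756416 = -42.971702
y = (38.164·-2065.691202 − -795.364470·-16.602) / -3982.756416 = 23.109543
|P − Q| = √((-42.971702 − 34.201)² + (23.109543 − -19.109)²) = 87.966081

87.966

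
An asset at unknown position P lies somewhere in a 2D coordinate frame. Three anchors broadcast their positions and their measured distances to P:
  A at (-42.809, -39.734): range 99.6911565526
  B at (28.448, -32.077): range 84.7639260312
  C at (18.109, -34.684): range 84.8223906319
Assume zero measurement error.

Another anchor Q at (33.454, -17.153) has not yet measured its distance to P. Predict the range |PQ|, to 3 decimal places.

72.618

eq1: (x + 42.809)² + (y + 39.734)² = 99.6911565526²
eq2: (x − 28.448)² + (y + 32.077)² = 84.7639260312²
eq3: (x − 18.109)² + (y + 34.684)² = 84.8223906319²
eq2−eq3, eq2−eq1 (x²,y² cancel):
  -20.678·x − 5.214·y = -317.221692
  -142.514·x − 15.314·y = -1180.224935
det = -20.678·-15.314 − -5.214·-142.514 = -426.405104
x = (-317.221692·-15.314 − -5.214·-1180.224935) / -426.405104 = 3.038800
y = (-20.678·-1180.224935 − -317.221692·-142.514) / -426.405104 = 48.788912
|P − Q| = √((3.038800 − 33.454)² + (48.788912 − -17.153)²) = 72.618318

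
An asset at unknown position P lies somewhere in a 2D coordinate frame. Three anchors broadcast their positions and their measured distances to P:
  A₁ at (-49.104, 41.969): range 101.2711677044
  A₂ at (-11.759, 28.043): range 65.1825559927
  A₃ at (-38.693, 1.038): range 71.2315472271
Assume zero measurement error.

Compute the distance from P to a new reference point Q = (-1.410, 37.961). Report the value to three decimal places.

68.183

eq1: (x + 49.104)² + (y − 41.969)² = 101.2711677044²
eq2: (x + 11.759)² + (y − 28.043)² = 65.1825559927²
eq3: (x + 38.693)² + (y − 1.038)² = 71.2315472271²
eq3−eq1, eq3−eq2 (x²,y² cancel):
  -20.822·x + 81.862·y = -2507.542004
  53.868·x + 54.010·y = 251.625952
det = -20.822·54.010 − 81.862·53.868 = -5534.338436
x = (-2507.542004·54.010 − 81.862·251.625952) / -5534.338436 = 28.193243
y = (-20.822·251.625952 − -2507.542004·53.868) / -5534.338436 = -23.460242
|P − Q| = √((28.193243 − -1.410)² + (-23.460242 − 37.961)²) = 68.182996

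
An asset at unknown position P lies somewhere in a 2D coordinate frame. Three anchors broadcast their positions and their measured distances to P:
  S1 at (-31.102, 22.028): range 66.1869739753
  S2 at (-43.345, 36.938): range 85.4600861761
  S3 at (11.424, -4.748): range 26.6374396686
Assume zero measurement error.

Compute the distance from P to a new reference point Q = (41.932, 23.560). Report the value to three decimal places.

eq1: (x + 31.102)² + (y − 22.028)² = 66.1869739753²
eq2: (x + 43.345)² + (y − 36.938)² = 85.4600861761²
eq3: (x − 11.424)² + (y + 4.748)² = 26.6374396686²
eq2−eq3, eq2−eq1 (x²,y² cancel):
  109.538·x − 83.372·y = 3503.719548
  24.486·x − 29.820·y = 1132.073124
det = 109.538·-29.820 − -83.372·24.486 = -1224.976368
x = (3503.719548·-29.820 − -83.372·1132.073124) / -1224.976368 = 8.243193
y = (109.538·1132.073124 − 3503.719548·24.486) / -1224.976368 = -31.194846
|P − Q| = √((8.243193 − 41.932)² + (-31.194846 − 23.560)²) = 64.288637

64.289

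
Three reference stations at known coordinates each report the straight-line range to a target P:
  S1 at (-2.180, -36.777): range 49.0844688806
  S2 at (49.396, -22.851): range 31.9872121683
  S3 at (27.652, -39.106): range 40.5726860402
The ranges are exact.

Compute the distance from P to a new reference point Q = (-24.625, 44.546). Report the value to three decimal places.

68.483

eq1: (x + 2.180)² + (y + 36.777)² = 49.0844688806²
eq2: (x − 49.396)² + (y + 22.851)² = 31.9872121683²
eq3: (x − 27.652)² + (y + 39.106)² = 40.5726860402²
eq3−eq1, eq3−eq2 (x²,y² cancel):
  -59.664·x + 4.658·y = -1699.754444
  43.488·x + 32.510·y = 1291.181787
det = -59.664·32.510 − 4.658·43.488 = -2142.243744
x = (-1699.754444·32.510 − 4.658·1291.181787) / -2142.243744 = 28.602414
y = (-59.664·1291.181787 − -1699.754444·43.488) / -2142.243744 = 1.455553
|P − Q| = √((28.602414 − -24.625)² + (1.455553 − 44.546)²) = 68.483167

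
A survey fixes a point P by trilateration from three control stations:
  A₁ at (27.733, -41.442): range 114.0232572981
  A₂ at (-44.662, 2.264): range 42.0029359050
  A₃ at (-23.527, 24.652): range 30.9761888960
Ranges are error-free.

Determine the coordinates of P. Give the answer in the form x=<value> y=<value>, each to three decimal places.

eq1: (x − 27.733)² + (y + 41.442)² = 114.0232572981²
eq2: (x + 44.662)² + (y − 2.264)² = 42.0029359050²
eq3: (x + 23.527)² + (y − 24.652)² = 30.9761888960²
eq1−eq2, eq1−eq3 (x²,y² cancel):
  -144.790·x + 87.412·y = 10750.317867
  -102.520·x + 132.188·y = 10716.461106
det = -144.790·132.188 − 87.412·-102.520 = -10178.022280
x = (10750.317867·132.188 − 87.412·10716.461106) / -10178.022280 = -47.584463
y = (-144.790·10716.461106 − 10750.317867·-102.520) / -10178.022280 = 44.165144

x=-47.584 y=44.165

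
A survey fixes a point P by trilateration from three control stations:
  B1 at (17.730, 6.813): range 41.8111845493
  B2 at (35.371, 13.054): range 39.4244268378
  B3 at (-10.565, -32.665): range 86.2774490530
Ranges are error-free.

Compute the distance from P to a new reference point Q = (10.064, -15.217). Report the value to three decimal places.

64.373

eq1: (x − 17.730)² + (y − 6.813)² = 41.8111845493²
eq2: (x − 35.371)² + (y − 13.054)² = 39.4244268378²
eq3: (x + 10.565)² + (y + 32.665)² = 86.2774490530²
eq1−eq3, eq1−eq2 (x²,y² cancel):
  -56.590·x − 78.956·y = -4877.771481
  35.282·x + 12.482·y = 1254.634410
det = -56.590·12.482 − -78.956·35.282 = 2079.369212
x = (-4877.771481·12.482 − -78.956·1254.634410) / 2079.369212 = 18.359688
y = (-56.590·1254.634410 − -4877.771481·35.282) / 2079.369212 = 48.619443
|P − Q| = √((18.359688 − 10.064)² + (48.619443 − -15.217)²) = 64.373208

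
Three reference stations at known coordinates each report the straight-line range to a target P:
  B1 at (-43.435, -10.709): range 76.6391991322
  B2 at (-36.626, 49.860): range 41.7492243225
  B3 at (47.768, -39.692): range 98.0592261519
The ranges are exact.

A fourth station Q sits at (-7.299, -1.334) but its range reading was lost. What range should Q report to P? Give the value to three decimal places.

eq1: (x + 43.435)² + (y + 10.709)² = 76.6391991322²
eq2: (x + 36.626)² + (y − 49.860)² = 41.7492243225²
eq3: (x − 47.768)² + (y + 39.692)² = 98.0592261519²
eq2−eq3, eq2−eq1 (x²,y² cancel):
  168.788·x − 179.104·y = -7842.860890
  -13.618·x − 121.138·y = -5956.770682
det = 168.788·-121.138 − -179.104·-13.618 = -22885.679016
x = (-7842.860890·-121.138 − -179.104·-5956.770682) / -22885.679016 = 5.104195
y = (168.788·-5956.770682 − -7842.860890·-13.618) / -22885.679016 = 48.599628
|P − Q| = √((5.104195 − -7.299)² + (48.599628 − -1.334)²) = 51.451010

51.451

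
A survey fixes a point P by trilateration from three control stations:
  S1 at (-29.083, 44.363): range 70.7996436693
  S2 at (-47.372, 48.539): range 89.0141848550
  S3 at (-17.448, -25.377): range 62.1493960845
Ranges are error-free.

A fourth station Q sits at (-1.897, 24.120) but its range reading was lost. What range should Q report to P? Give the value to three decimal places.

37.572

eq1: (x + 29.083)² + (y − 44.363)² = 70.7996436693²
eq2: (x + 47.372)² + (y − 48.539)² = 89.0141848550²
eq3: (x + 17.448)² + (y + 25.377)² = 62.1493960845²
eq3−eq1, eq3−eq2 (x²,y² cancel):
  -23.270·x + 139.480·y = 715.429715
  -59.848·x + 147.832·y = -409.261600
det = -23.270·147.832 − 139.480·-59.848 = 4907.548400
x = (715.429715·147.832 − 139.480·-409.261600) / 4907.548400 = 33.183007
y = (-23.270·-409.261600 − 715.429715·-59.848) / 4907.548400 = 10.665316
|P − Q| = √((33.183007 − -1.897)² + (10.665316 − 24.120)²) = 37.571737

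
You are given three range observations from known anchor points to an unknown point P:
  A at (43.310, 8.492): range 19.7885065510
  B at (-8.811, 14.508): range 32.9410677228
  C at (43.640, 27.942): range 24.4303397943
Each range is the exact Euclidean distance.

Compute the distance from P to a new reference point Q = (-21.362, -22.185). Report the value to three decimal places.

eq1: (x − 43.310)² + (y − 8.492)² = 19.7885065510²
eq2: (x + 8.811)² + (y − 14.508)² = 32.9410677228²
eq3: (x − 43.640)² + (y − 27.942)² = 24.4303397943²
eq2−eq1, eq2−eq3 (x²,y² cancel):
  104.242·x − 12.032·y = 2353.283330
  104.902·x + 26.868·y = 2885.361619
det = 104.242·26.868 − -12.032·104.902 = 4062.954920
x = (2353.283330·26.868 − -12.032·2885.361619) / 4062.954920 = 24.106762
y = (104.242·2885.361619 − 2353.283330·104.902) / 4062.954920 = 13.269096
|P − Q| = √((24.106762 − -21.362)² + (13.269096 − -22.185)²) = 57.657621

57.658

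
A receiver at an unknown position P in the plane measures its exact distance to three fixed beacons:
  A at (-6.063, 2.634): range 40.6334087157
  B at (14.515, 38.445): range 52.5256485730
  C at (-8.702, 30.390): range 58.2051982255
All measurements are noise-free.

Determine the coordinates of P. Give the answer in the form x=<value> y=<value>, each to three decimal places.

eq1: (x + 6.063)² + (y − 2.634)² = 40.6334087157²
eq2: (x − 14.515)² + (y − 38.445)² = 52.5256485730²
eq3: (x + 8.702)² + (y − 30.390)² = 58.2051982255²
eq2−eq1, eq2−eq3 (x²,y² cancel):
  -41.156·x − 71.622·y = -537.135471
  -46.434·x − 16.110·y = -1318.327688
det = -41.156·-16.110 − -71.622·-46.434 = -2662.672788
x = (-537.135471·-16.110 − -71.622·-1318.327688) / -2662.672788 = 32.211248
y = (-41.156·-1318.327688 − -537.135471·-46.434) / -2662.672788 = -11.009894

x=32.211 y=-11.010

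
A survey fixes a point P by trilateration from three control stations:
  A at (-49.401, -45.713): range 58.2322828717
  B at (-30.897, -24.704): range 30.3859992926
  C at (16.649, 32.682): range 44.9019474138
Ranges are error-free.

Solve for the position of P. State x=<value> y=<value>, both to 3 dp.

eq1: (x + 49.401)² + (y + 45.713)² = 58.2322828717²
eq2: (x + 30.897)² + (y + 24.704)² = 30.3859992926²
eq3: (x − 16.649)² + (y − 32.682)² = 44.9019474138²
eq1−eq3, eq1−eq2 (x²,y² cancel):
  132.100·x + 156.790·y = -1810.020958
  37.008·x + 42.018·y = -497.535130
det = 132.100·42.018 − 156.790·37.008 = -251.906520
x = (-1810.020958·42.018 − 156.790·-497.535130) / -251.906520 = -7.761103
y = (132.100·-497.535130 − -1810.020958·37.008) / -251.906520 = -5.005289

x=-7.761 y=-5.005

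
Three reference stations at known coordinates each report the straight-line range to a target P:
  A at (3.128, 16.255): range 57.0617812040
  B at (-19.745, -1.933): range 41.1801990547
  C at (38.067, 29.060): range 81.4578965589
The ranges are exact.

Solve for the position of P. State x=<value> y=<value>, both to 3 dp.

x=-4.701 y=-40.267

eq1: (x − 3.128)² + (y − 16.255)² = 57.0617812040²
eq2: (x + 19.745)² + (y + 1.933)² = 41.1801990547²
eq3: (x − 38.067)² + (y − 29.060)² = 81.4578965589²
eq2−eq3, eq2−eq1 (x²,y² cancel):
  115.624·x + 61.986·y = -3039.601543
  45.746·x + 36.376·y = -1679.830185
det = 115.624·36.376 − 61.986·45.746 = 1370.327068
x = (-3039.601543·36.376 − 61.986·-1679.830185) / 1370.327068 = -4.701499
y = (115.624·-1679.830185 − -3039.601543·45.746) / 1370.327068 = -40.267083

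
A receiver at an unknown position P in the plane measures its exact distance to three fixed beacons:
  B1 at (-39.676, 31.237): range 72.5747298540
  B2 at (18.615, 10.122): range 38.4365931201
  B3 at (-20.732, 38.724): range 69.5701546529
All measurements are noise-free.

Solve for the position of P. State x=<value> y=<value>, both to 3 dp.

eq1: (x + 39.676)² + (y − 31.237)² = 72.5747298540²
eq2: (x − 18.615)² + (y − 10.122)² = 38.4365931201²
eq3: (x + 20.732)² + (y − 38.724)² = 69.5701546529²
eq1−eq2, eq1−eq3 (x²,y² cancel):
  116.582·x − 42.230·y = 1688.757687
  37.888·x + 14.974·y = -193.486150
det = 116.582·14.974 − -42.230·37.888 = 3345.709108
x = (1688.757687·14.974 − -42.230·-193.486150) / 3345.709108 = 5.115967
y = (116.582·-193.486150 − 1688.757687·37.888) / 3345.709108 = -25.866162

x=5.116 y=-25.866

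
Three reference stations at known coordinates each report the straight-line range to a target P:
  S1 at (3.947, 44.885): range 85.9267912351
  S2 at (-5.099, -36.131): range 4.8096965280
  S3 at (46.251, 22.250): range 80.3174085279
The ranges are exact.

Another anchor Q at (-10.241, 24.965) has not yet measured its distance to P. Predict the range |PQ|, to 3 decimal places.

eq1: (x − 3.947)² + (y − 44.885)² = 85.9267912351²
eq2: (x + 5.099)² + (y + 36.131)² = 4.8096965280²
eq3: (x − 46.251)² + (y − 22.250)² = 80.3174085279²
eq3−eq2, eq3−eq1 (x²,y² cancel):
  -102.700·x − 116.762·y = 5124.984393
  -84.608·x + 45.270·y = -1536.502806
det = -102.700·45.270 − -116.762·-84.608 = -14528.228296
x = (5124.984393·45.270 − -116.762·-1536.502806) / -14528.228296 = -3.620738
y = (-102.700·-1536.502806 − 5124.984393·-84.608) / -14528.228296 = -40.707890
|P − Q| = √((-3.620738 − -10.241)² + (-40.707890 − 24.965)²) = 66.005730

66.006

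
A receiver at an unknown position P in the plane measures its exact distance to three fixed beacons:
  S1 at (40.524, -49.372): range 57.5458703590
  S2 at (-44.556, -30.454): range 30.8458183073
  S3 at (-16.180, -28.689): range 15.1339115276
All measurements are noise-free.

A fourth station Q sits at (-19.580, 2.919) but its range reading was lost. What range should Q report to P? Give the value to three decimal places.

eq1: (x − 40.524)² + (y + 49.372)² = 57.5458703590²
eq2: (x + 44.556)² + (y + 30.454)² = 30.8458183073²
eq3: (x + 16.180)² + (y + 28.689)² = 15.1339115276²
eq2−eq1, eq2−eq3 (x²,y² cancel):
  170.160·x − 37.836·y = -1192.956980
  56.752·x + 3.530·y = -1105.402902
det = 170.160·3.530 − -37.836·56.752 = 2747.933472
x = (-1192.956980·3.530 − -37.836·-1105.402902) / 2747.933472 = -16.752648
y = (170.160·-1105.402902 − -1192.956980·56.752) / 2747.933472 = -43.812074
|P − Q| = √((-16.752648 − -19.580)² + (-43.812074 − 2.919)²) = 46.816526

46.817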